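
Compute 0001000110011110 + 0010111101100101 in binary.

Add column by column from the right: bit + bit + carry-in; write the sum mod 2, carry 1 when the sum is 2 or 3.
carry:  0111111111111000
        0001000110011110
+       0010111101100101
------------------------
       00100000100000011
(the carry out of the leftmost column, 0, becomes the leading bit)
Decimal check:
  0001000110011110 = 4096 + 256 + 128 + 16 + 8 + 4 + 2 = 4510
  0010111101100101 = 8192 + 2048 + 1024 + 512 + 256 + 64 + 32 + 4 + 1 = 12133
  4510 + 12133 = 16643, and 00100000100000011 = 16384 + 256 + 2 + 1 = 16643 ✓



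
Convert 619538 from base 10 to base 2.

Using repeated division by 2:
619538 ÷ 2 = 309769 remainder 0
309769 ÷ 2 = 154884 remainder 1
154884 ÷ 2 = 77442 remainder 0
77442 ÷ 2 = 38721 remainder 0
38721 ÷ 2 = 19360 remainder 1
19360 ÷ 2 = 9680 remainder 0
9680 ÷ 2 = 4840 remainder 0
4840 ÷ 2 = 2420 remainder 0
2420 ÷ 2 = 1210 remainder 0
1210 ÷ 2 = 605 remainder 0
605 ÷ 2 = 302 remainder 1
302 ÷ 2 = 151 remainder 0
151 ÷ 2 = 75 remainder 1
75 ÷ 2 = 37 remainder 1
37 ÷ 2 = 18 remainder 1
18 ÷ 2 = 9 remainder 0
9 ÷ 2 = 4 remainder 1
4 ÷ 2 = 2 remainder 0
2 ÷ 2 = 1 remainder 0
1 ÷ 2 = 0 remainder 1
Reading remainders bottom to top: 10010111010000010010



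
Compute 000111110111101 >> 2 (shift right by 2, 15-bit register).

Original: 000111110111101 (decimal 4029)
Shift right by 2 positions
Drop the 2 low bits; fill with zeros on the left
Result: 000001111101111 (decimal 1007)
Equivalent: 4029 >> 2 = 4029 ÷ 2^2 = 1007



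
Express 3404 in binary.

Using repeated division by 2:
3404 ÷ 2 = 1702 remainder 0
1702 ÷ 2 = 851 remainder 0
851 ÷ 2 = 425 remainder 1
425 ÷ 2 = 212 remainder 1
212 ÷ 2 = 106 remainder 0
106 ÷ 2 = 53 remainder 0
53 ÷ 2 = 26 remainder 1
26 ÷ 2 = 13 remainder 0
13 ÷ 2 = 6 remainder 1
6 ÷ 2 = 3 remainder 0
3 ÷ 2 = 1 remainder 1
1 ÷ 2 = 0 remainder 1
Reading remainders bottom to top: 110101001100



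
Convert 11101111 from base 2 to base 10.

Sum of powers of 2 for each 1-bit:
2^0 + 2^1 + 2^2 + 2^3 + 2^5 + 2^6 + 2^7
= 1 + 2 + 4 + 8 + 32 + 64 + 128
= 239



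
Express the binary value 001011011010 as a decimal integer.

Sum of powers of 2 for each 1-bit:
2^1 + 2^3 + 2^4 + 2^6 + 2^7 + 2^9
= 2 + 8 + 16 + 64 + 128 + 512
= 730



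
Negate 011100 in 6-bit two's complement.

Original: 011100
Step 1 - Invert all bits: 100011
Step 2 - Add 1: 100100
Verification: 011100 + 100100 = 1000000; discarding the end carry (carry out of the top bit) leaves the 6-bit value 000000, as required for x + (-x)



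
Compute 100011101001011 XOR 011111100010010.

XOR: 1 when bits differ
  100011101001011
^ 011111100010010
-----------------
  111100001011001
Decimal: 18251 ^ 16146 = 30809



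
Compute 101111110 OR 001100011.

OR: 1 when either bit is 1
  101111110
| 001100011
-----------
  101111111
Decimal: 382 | 99 = 383



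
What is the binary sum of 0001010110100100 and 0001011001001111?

Add column by column from the right: bit + bit + carry-in; write the sum mod 2, carry 1 when the sum is 2 or 3.
carry:  0010100000011000
        0001010110100100
+       0001011001001111
------------------------
       00010101111110011
(the carry out of the leftmost column, 0, becomes the leading bit)
Decimal check:
  0001010110100100 = 4096 + 1024 + 256 + 128 + 32 + 4 = 5540
  0001011001001111 = 4096 + 1024 + 512 + 64 + 8 + 4 + 2 + 1 = 5711
  5540 + 5711 = 11251, and 00010101111110011 = 8192 + 2048 + 512 + 256 + 128 + 64 + 32 + 16 + 2 + 1 = 11251 ✓



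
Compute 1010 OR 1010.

OR: 1 when either bit is 1
  1010
| 1010
------
  1010
Decimal: 10 | 10 = 10



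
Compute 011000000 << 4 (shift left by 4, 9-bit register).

Original: 011000000 (decimal 192)
Shift left by 4 positions
Append 4 zeros on the right and drop the 4 high bits that overflow the 9-bit width
Result: 000000000 (decimal 0)
Equivalent: 192 << 4 = 192 × 2^4 = 3072, truncated to 9 bits = 0



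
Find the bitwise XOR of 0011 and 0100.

XOR: 1 when bits differ
  0011
^ 0100
------
  0111
Decimal: 3 ^ 4 = 7



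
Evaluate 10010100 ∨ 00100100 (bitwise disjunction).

OR: 1 when either bit is 1
  10010100
| 00100100
----------
  10110100
Decimal: 148 | 36 = 180



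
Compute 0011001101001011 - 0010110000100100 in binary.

Method 1 - Direct subtraction (column by column from the right: bit − bit − borrow-in; if negative, add 2 and borrow 1 from the next column):
borrow: 0001100001001000
        0011001101001011
-       0010110000100100
------------------------
        0000011100100111

Method 2 - Add two's complement:
Two's complement of 0010110000100100: invert → 1101001111011011, add 1 → 1101001111011100
  0011001101001011
+ 1101001111011100
------------------
 10000011100100111  (end carry out of the top bit = 1)
Discarding the end carry: 0000011100100111
Decimal check:
  0011001101001011 = 8192 + 4096 + 512 + 256 + 64 + 8 + 2 + 1 = 13131
  0010110000100100 = 8192 + 2048 + 1024 + 32 + 4 = 11300
  13131 - 11300 = 1831, and 0000011100100111 = 1024 + 512 + 256 + 32 + 4 + 2 + 1 = 1831 ✓



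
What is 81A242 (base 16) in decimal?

Expand by place value (powers of 16):
Digit values: A = 10
81A242 = 8 × 16^5 + 1 × 16^4 + 10 × 16^3 + 2 × 16^2 + 4 × 16^1 + 2 × 16^0
= 8 × 1048576 + 1 × 65536 + 10 × 4096 + 2 × 256 + 4 × 16 + 2 × 1
= 8388608 + 65536 + 40960 + 512 + 64 + 2
= 8495682



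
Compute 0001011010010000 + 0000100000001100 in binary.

Add column by column from the right: bit + bit + carry-in; write the sum mod 2, carry 1 when the sum is 2 or 3.
carry:  0000000000000000
        0001011010010000
+       0000100000001100
------------------------
       00001111010011100
(the carry out of the leftmost column, 0, becomes the leading bit)
Decimal check:
  0001011010010000 = 4096 + 1024 + 512 + 128 + 16 = 5776
  0000100000001100 = 2048 + 8 + 4 = 2060
  5776 + 2060 = 7836, and 00001111010011100 = 4096 + 2048 + 1024 + 512 + 128 + 16 + 8 + 4 = 7836 ✓



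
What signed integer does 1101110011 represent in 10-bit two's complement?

Binary: 1101110011
Sign bit: 1 (negative)
Invert: 0010001100
Add 1:  0010001101
Magnitude: 0010001101 = 128 + 8 + 4 + 1 = 141
Value: -141



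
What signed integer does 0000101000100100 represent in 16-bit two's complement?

Binary: 0000101000100100
Sign bit: 0 (non-negative)
Read directly as an unsigned value:
0000101000100100 = 2048 + 512 + 32 + 4 = 2596
Value: 2596



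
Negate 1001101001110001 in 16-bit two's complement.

Original (sign bit 1, negative): 1001101001110001
Step 1 - Invert all bits: 0110010110001110
Step 2 - Add 1: 0110010110001111
Verification: 1001101001110001 + 0110010110001111 = 10000000000000000; discarding the end carry (carry out of the top bit) leaves the 16-bit value 0000000000000000, as required for x + (-x)



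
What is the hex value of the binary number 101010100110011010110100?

Group into 4-bit nibbles from right:
  1010 = A
  1010 = A
  0110 = 6
  0110 = 6
  1011 = B
  0100 = 4
Result: AA66B4



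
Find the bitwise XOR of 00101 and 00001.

XOR: 1 when bits differ
  00101
^ 00001
-------
  00100
Decimal: 5 ^ 1 = 4



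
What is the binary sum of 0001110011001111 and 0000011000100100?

Add column by column from the right: bit + bit + carry-in; write the sum mod 2, carry 1 when the sum is 2 or 3.
carry:  0011100000011000
        0001110011001111
+       0000011000100100
------------------------
       00010001011110011
(the carry out of the leftmost column, 0, becomes the leading bit)
Decimal check:
  0001110011001111 = 4096 + 2048 + 1024 + 128 + 64 + 8 + 4 + 2 + 1 = 7375
  0000011000100100 = 1024 + 512 + 32 + 4 = 1572
  7375 + 1572 = 8947, and 00010001011110011 = 8192 + 512 + 128 + 64 + 32 + 16 + 2 + 1 = 8947 ✓



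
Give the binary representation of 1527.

Using repeated division by 2:
1527 ÷ 2 = 763 remainder 1
763 ÷ 2 = 381 remainder 1
381 ÷ 2 = 190 remainder 1
190 ÷ 2 = 95 remainder 0
95 ÷ 2 = 47 remainder 1
47 ÷ 2 = 23 remainder 1
23 ÷ 2 = 11 remainder 1
11 ÷ 2 = 5 remainder 1
5 ÷ 2 = 2 remainder 1
2 ÷ 2 = 1 remainder 0
1 ÷ 2 = 0 remainder 1
Reading remainders bottom to top: 10111110111



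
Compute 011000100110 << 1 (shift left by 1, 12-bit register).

Original: 011000100110 (decimal 1574)
Shift left by 1 position
Append 1 zero on the right
Result: 110001001100 (decimal 3148)
Equivalent: 1574 << 1 = 1574 × 2^1 = 3148



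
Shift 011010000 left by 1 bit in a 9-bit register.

Original: 011010000 (decimal 208)
Shift left by 1 position
Append 1 zero on the right
Result: 110100000 (decimal 416)
Equivalent: 208 << 1 = 208 × 2^1 = 416



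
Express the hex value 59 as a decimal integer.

Expand by place value (powers of 16):
59 = 5 × 16^1 + 9 × 16^0
= 5 × 16 + 9 × 1
= 80 + 9
= 89



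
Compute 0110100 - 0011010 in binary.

Method 1 - Direct subtraction (column by column from the right: bit − bit − borrow-in; if negative, add 2 and borrow 1 from the next column):
borrow: 0110100
        0110100
-       0011010
---------------
        0011010

Method 2 - Add two's complement:
Two's complement of 0011010: invert → 1100101, add 1 → 1100110
  0110100
+ 1100110
---------
 10011010  (end carry out of the top bit = 1)
Discarding the end carry: 0011010
Decimal check:
  0110100 = 32 + 16 + 4 = 52
  0011010 = 16 + 8 + 2 = 26
  52 - 26 = 26, and 0011010 = 16 + 8 + 2 = 26 ✓



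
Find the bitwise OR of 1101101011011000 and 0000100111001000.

OR: 1 when either bit is 1
  1101101011011000
| 0000100111001000
------------------
  1101101111011000
Decimal: 56024 | 2504 = 56280



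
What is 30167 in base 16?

Using repeated division by 16 (digits 10–15 are A–F):
30167 ÷ 16 = 1885 remainder 7
1885 ÷ 16 = 117 remainder 13 (D)
117 ÷ 16 = 7 remainder 5
7 ÷ 16 = 0 remainder 7
Reading remainders bottom to top: 75D7



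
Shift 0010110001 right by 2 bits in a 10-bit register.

Original: 0010110001 (decimal 177)
Shift right by 2 positions
Drop the 2 low bits; fill with zeros on the left
Result: 0000101100 (decimal 44)
Equivalent: 177 >> 2 = 177 ÷ 2^2 = 44



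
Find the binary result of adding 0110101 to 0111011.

Add column by column from the right: bit + bit + carry-in; write the sum mod 2, carry 1 when the sum is 2 or 3.
carry:  1111110
        0110101
+       0111011
---------------
       01110000
(the carry out of the leftmost column, 0, becomes the leading bit)
Decimal check:
  0110101 = 32 + 16 + 4 + 1 = 53
  0111011 = 32 + 16 + 8 + 2 + 1 = 59
  53 + 59 = 112, and 01110000 = 64 + 32 + 16 = 112 ✓



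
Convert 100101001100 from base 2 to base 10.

Sum of powers of 2 for each 1-bit:
2^2 + 2^3 + 2^6 + 2^8 + 2^11
= 4 + 8 + 64 + 256 + 2048
= 2380



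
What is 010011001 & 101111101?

AND: 1 only when both bits are 1
  010011001
& 101111101
-----------
  000011001
Decimal: 153 & 381 = 25



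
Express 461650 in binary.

Using repeated division by 2:
461650 ÷ 2 = 230825 remainder 0
230825 ÷ 2 = 115412 remainder 1
115412 ÷ 2 = 57706 remainder 0
57706 ÷ 2 = 28853 remainder 0
28853 ÷ 2 = 14426 remainder 1
14426 ÷ 2 = 7213 remainder 0
7213 ÷ 2 = 3606 remainder 1
3606 ÷ 2 = 1803 remainder 0
1803 ÷ 2 = 901 remainder 1
901 ÷ 2 = 450 remainder 1
450 ÷ 2 = 225 remainder 0
225 ÷ 2 = 112 remainder 1
112 ÷ 2 = 56 remainder 0
56 ÷ 2 = 28 remainder 0
28 ÷ 2 = 14 remainder 0
14 ÷ 2 = 7 remainder 0
7 ÷ 2 = 3 remainder 1
3 ÷ 2 = 1 remainder 1
1 ÷ 2 = 0 remainder 1
Reading remainders bottom to top: 1110000101101010010



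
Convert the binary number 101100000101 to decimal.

Sum of powers of 2 for each 1-bit:
2^0 + 2^2 + 2^8 + 2^9 + 2^11
= 1 + 4 + 256 + 512 + 2048
= 2821



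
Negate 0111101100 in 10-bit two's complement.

Original: 0111101100
Step 1 - Invert all bits: 1000010011
Step 2 - Add 1: 1000010100
Verification: 0111101100 + 1000010100 = 10000000000; discarding the end carry (carry out of the top bit) leaves the 10-bit value 0000000000, as required for x + (-x)



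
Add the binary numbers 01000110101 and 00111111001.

Add column by column from the right: bit + bit + carry-in; write the sum mod 2, carry 1 when the sum is 2 or 3.
carry:  11111100010
        01000110101
+       00111111001
-------------------
       010000101110
(the carry out of the leftmost column, 0, becomes the leading bit)
Decimal check:
  01000110101 = 512 + 32 + 16 + 4 + 1 = 565
  00111111001 = 256 + 128 + 64 + 32 + 16 + 8 + 1 = 505
  565 + 505 = 1070, and 010000101110 = 1024 + 32 + 8 + 4 + 2 = 1070 ✓



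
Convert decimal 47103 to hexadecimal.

Using repeated division by 16 (digits 10–15 are A–F):
47103 ÷ 16 = 2943 remainder 15 (F)
2943 ÷ 16 = 183 remainder 15 (F)
183 ÷ 16 = 11 remainder 7
11 ÷ 16 = 0 remainder 11 (B)
Reading remainders bottom to top: B7FF



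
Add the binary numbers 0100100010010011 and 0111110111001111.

Add column by column from the right: bit + bit + carry-in; write the sum mod 2, carry 1 when the sum is 2 or 3.
carry:  1111001100111110
        0100100010010011
+       0111110111001111
------------------------
       01100011001100010
(the carry out of the leftmost column, 0, becomes the leading bit)
Decimal check:
  0100100010010011 = 16384 + 2048 + 128 + 16 + 2 + 1 = 18579
  0111110111001111 = 16384 + 8192 + 4096 + 2048 + 1024 + 256 + 128 + 64 + 8 + 4 + 2 + 1 = 32207
  18579 + 32207 = 50786, and 01100011001100010 = 32768 + 16384 + 1024 + 512 + 64 + 32 + 2 = 50786 ✓



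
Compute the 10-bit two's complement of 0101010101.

Original: 0101010101
Step 1 - Invert all bits: 1010101010
Step 2 - Add 1: 1010101011
Verification: 0101010101 + 1010101011 = 10000000000; discarding the end carry (carry out of the top bit) leaves the 10-bit value 0000000000, as required for x + (-x)



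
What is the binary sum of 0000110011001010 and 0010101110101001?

Add column by column from the right: bit + bit + carry-in; write the sum mod 2, carry 1 when the sum is 2 or 3.
carry:  0001111100010000
        0000110011001010
+       0010101110101001
------------------------
       00011100001110011
(the carry out of the leftmost column, 0, becomes the leading bit)
Decimal check:
  0000110011001010 = 2048 + 1024 + 128 + 64 + 8 + 2 = 3274
  0010101110101001 = 8192 + 2048 + 512 + 256 + 128 + 32 + 8 + 1 = 11177
  3274 + 11177 = 14451, and 00011100001110011 = 8192 + 4096 + 2048 + 64 + 32 + 16 + 2 + 1 = 14451 ✓



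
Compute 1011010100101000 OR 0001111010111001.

OR: 1 when either bit is 1
  1011010100101000
| 0001111010111001
------------------
  1011111110111001
Decimal: 46376 | 7865 = 49081



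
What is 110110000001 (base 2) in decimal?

Sum of powers of 2 for each 1-bit:
2^0 + 2^7 + 2^8 + 2^10 + 2^11
= 1 + 128 + 256 + 1024 + 2048
= 3457



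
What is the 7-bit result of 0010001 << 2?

Original: 0010001 (decimal 17)
Shift left by 2 positions
Append 2 zeros on the right
Result: 1000100 (decimal 68)
Equivalent: 17 << 2 = 17 × 2^2 = 68



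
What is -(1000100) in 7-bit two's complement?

Original (sign bit 1, negative): 1000100
Step 1 - Invert all bits: 0111011
Step 2 - Add 1: 0111100
Verification: 1000100 + 0111100 = 10000000; discarding the end carry (carry out of the top bit) leaves the 7-bit value 0000000, as required for x + (-x)



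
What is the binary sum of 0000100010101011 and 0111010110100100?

Add column by column from the right: bit + bit + carry-in; write the sum mod 2, carry 1 when the sum is 2 or 3.
carry:  0000001101000000
        0000100010101011
+       0111010110100100
------------------------
       00111111001001111
(the carry out of the leftmost column, 0, becomes the leading bit)
Decimal check:
  0000100010101011 = 2048 + 128 + 32 + 8 + 2 + 1 = 2219
  0111010110100100 = 16384 + 8192 + 4096 + 1024 + 256 + 128 + 32 + 4 = 30116
  2219 + 30116 = 32335, and 00111111001001111 = 16384 + 8192 + 4096 + 2048 + 1024 + 512 + 64 + 8 + 4 + 2 + 1 = 32335 ✓



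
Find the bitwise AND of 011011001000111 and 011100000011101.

AND: 1 only when both bits are 1
  011011001000111
& 011100000011101
-----------------
  011000000000101
Decimal: 13895 & 14365 = 12293



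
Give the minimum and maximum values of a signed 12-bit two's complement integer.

For 12-bit two's complement:
Minimum: -2^11 = -2048
Maximum: 2^11 - 1 = 2047



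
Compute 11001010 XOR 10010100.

XOR: 1 when bits differ
  11001010
^ 10010100
----------
  01011110
Decimal: 202 ^ 148 = 94



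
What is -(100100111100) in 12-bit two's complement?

Original (sign bit 1, negative): 100100111100
Step 1 - Invert all bits: 011011000011
Step 2 - Add 1: 011011000100
Verification: 100100111100 + 011011000100 = 1000000000000; discarding the end carry (carry out of the top bit) leaves the 12-bit value 000000000000, as required for x + (-x)



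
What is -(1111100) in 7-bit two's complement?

Original (sign bit 1, negative): 1111100
Step 1 - Invert all bits: 0000011
Step 2 - Add 1: 0000100
Verification: 1111100 + 0000100 = 10000000; discarding the end carry (carry out of the top bit) leaves the 7-bit value 0000000, as required for x + (-x)



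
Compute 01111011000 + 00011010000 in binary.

Add column by column from the right: bit + bit + carry-in; write the sum mod 2, carry 1 when the sum is 2 or 3.
carry:  11110100000
        01111011000
+       00011010000
-------------------
       010010101000
(the carry out of the leftmost column, 0, becomes the leading bit)
Decimal check:
  01111011000 = 512 + 256 + 128 + 64 + 16 + 8 = 984
  00011010000 = 128 + 64 + 16 = 208
  984 + 208 = 1192, and 010010101000 = 1024 + 128 + 32 + 8 = 1192 ✓



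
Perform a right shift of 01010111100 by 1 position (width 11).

Original: 01010111100 (decimal 700)
Shift right by 1 position
Drop the 1 low bit; fill with zero on the left
Result: 00101011110 (decimal 350)
Equivalent: 700 >> 1 = 700 ÷ 2^1 = 350



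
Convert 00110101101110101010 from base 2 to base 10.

Sum of powers of 2 for each 1-bit:
2^1 + 2^3 + 2^5 + 2^7 + 2^8 + 2^9 + 2^11 + 2^12 + 2^14 + 2^16 + 2^17
= 2 + 8 + 32 + 128 + 256 + 512 + 2048 + 4096 + 16384 + 65536 + 131072
= 220074



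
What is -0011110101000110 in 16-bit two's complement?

Original: 0011110101000110
Step 1 - Invert all bits: 1100001010111001
Step 2 - Add 1: 1100001010111010
Verification: 0011110101000110 + 1100001010111010 = 10000000000000000; discarding the end carry (carry out of the top bit) leaves the 16-bit value 0000000000000000, as required for x + (-x)



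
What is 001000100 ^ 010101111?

XOR: 1 when bits differ
  001000100
^ 010101111
-----------
  011101011
Decimal: 68 ^ 175 = 235



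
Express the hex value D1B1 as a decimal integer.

Expand by place value (powers of 16):
Digit values: D = 13, B = 11
D1B1 = 13 × 16^3 + 1 × 16^2 + 11 × 16^1 + 1 × 16^0
= 13 × 4096 + 1 × 256 + 11 × 16 + 1 × 1
= 53248 + 256 + 176 + 1
= 53681



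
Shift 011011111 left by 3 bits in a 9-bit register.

Original: 011011111 (decimal 223)
Shift left by 3 positions
Append 3 zeros on the right and drop the 3 high bits that overflow the 9-bit width
Result: 011111000 (decimal 248)
Equivalent: 223 << 3 = 223 × 2^3 = 1784, truncated to 9 bits = 248



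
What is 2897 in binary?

Using repeated division by 2:
2897 ÷ 2 = 1448 remainder 1
1448 ÷ 2 = 724 remainder 0
724 ÷ 2 = 362 remainder 0
362 ÷ 2 = 181 remainder 0
181 ÷ 2 = 90 remainder 1
90 ÷ 2 = 45 remainder 0
45 ÷ 2 = 22 remainder 1
22 ÷ 2 = 11 remainder 0
11 ÷ 2 = 5 remainder 1
5 ÷ 2 = 2 remainder 1
2 ÷ 2 = 1 remainder 0
1 ÷ 2 = 0 remainder 1
Reading remainders bottom to top: 101101010001



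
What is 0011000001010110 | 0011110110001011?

OR: 1 when either bit is 1
  0011000001010110
| 0011110110001011
------------------
  0011110111011111
Decimal: 12374 | 15755 = 15839



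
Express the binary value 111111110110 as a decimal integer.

Sum of powers of 2 for each 1-bit:
2^1 + 2^2 + 2^4 + 2^5 + 2^6 + 2^7 + 2^8 + 2^9 + 2^10 + 2^11
= 2 + 4 + 16 + 32 + 64 + 128 + 256 + 512 + 1024 + 2048
= 4086



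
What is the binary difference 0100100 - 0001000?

Method 1 - Direct subtraction (column by column from the right: bit − bit − borrow-in; if negative, add 2 and borrow 1 from the next column):
borrow: 0110000
        0100100
-       0001000
---------------
        0011100

Method 2 - Add two's complement:
Two's complement of 0001000: invert → 1110111, add 1 → 1111000
  0100100
+ 1111000
---------
 10011100  (end carry out of the top bit = 1)
Discarding the end carry: 0011100
Decimal check:
  0100100 = 32 + 4 = 36
  0001000 = 8
  36 - 8 = 28, and 0011100 = 16 + 8 + 4 = 28 ✓



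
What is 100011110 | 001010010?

OR: 1 when either bit is 1
  100011110
| 001010010
-----------
  101011110
Decimal: 286 | 82 = 350



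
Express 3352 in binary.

Using repeated division by 2:
3352 ÷ 2 = 1676 remainder 0
1676 ÷ 2 = 838 remainder 0
838 ÷ 2 = 419 remainder 0
419 ÷ 2 = 209 remainder 1
209 ÷ 2 = 104 remainder 1
104 ÷ 2 = 52 remainder 0
52 ÷ 2 = 26 remainder 0
26 ÷ 2 = 13 remainder 0
13 ÷ 2 = 6 remainder 1
6 ÷ 2 = 3 remainder 0
3 ÷ 2 = 1 remainder 1
1 ÷ 2 = 0 remainder 1
Reading remainders bottom to top: 110100011000



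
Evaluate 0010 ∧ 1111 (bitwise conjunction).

AND: 1 only when both bits are 1
  0010
& 1111
------
  0010
Decimal: 2 & 15 = 2



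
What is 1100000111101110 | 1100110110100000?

OR: 1 when either bit is 1
  1100000111101110
| 1100110110100000
------------------
  1100110111101110
Decimal: 49646 | 52640 = 52718



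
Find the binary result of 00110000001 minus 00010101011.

Method 1 - Direct subtraction (column by column from the right: bit − bit − borrow-in; if negative, add 2 and borrow 1 from the next column):
borrow: 00111111100
        00110000001
-       00010101011
-------------------
        00011010110

Method 2 - Add two's complement:
Two's complement of 00010101011: invert → 11101010100, add 1 → 11101010101
  00110000001
+ 11101010101
-------------
 100011010110  (end carry out of the top bit = 1)
Discarding the end carry: 00011010110
Decimal check:
  00110000001 = 256 + 128 + 1 = 385
  00010101011 = 128 + 32 + 8 + 2 + 1 = 171
  385 - 171 = 214, and 00011010110 = 128 + 64 + 16 + 4 + 2 = 214 ✓



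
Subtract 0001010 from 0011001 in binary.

Method 1 - Direct subtraction (column by column from the right: bit − bit − borrow-in; if negative, add 2 and borrow 1 from the next column):
borrow: 0011100
        0011001
-       0001010
---------------
        0001111

Method 2 - Add two's complement:
Two's complement of 0001010: invert → 1110101, add 1 → 1110110
  0011001
+ 1110110
---------
 10001111  (end carry out of the top bit = 1)
Discarding the end carry: 0001111
Decimal check:
  0011001 = 16 + 8 + 1 = 25
  0001010 = 8 + 2 = 10
  25 - 10 = 15, and 0001111 = 8 + 4 + 2 + 1 = 15 ✓



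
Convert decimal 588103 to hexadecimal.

Using repeated division by 16 (digits 10–15 are A–F):
588103 ÷ 16 = 36756 remainder 7
36756 ÷ 16 = 2297 remainder 4
2297 ÷ 16 = 143 remainder 9
143 ÷ 16 = 8 remainder 15 (F)
8 ÷ 16 = 0 remainder 8
Reading remainders bottom to top: 8F947



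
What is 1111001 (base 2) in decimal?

Sum of powers of 2 for each 1-bit:
2^0 + 2^3 + 2^4 + 2^5 + 2^6
= 1 + 8 + 16 + 32 + 64
= 121



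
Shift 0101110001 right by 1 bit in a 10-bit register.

Original: 0101110001 (decimal 369)
Shift right by 1 position
Drop the 1 low bit; fill with zero on the left
Result: 0010111000 (decimal 184)
Equivalent: 369 >> 1 = 369 ÷ 2^1 = 184



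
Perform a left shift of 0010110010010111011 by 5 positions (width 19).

Original: 0010110010010111011 (decimal 91323)
Shift left by 5 positions
Append 5 zeros on the right and drop the 5 high bits that overflow the 19-bit width
Result: 1001001011101100000 (decimal 300896)
Equivalent: 91323 << 5 = 91323 × 2^5 = 2922336, truncated to 19 bits = 300896



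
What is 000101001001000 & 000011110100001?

AND: 1 only when both bits are 1
  000101001001000
& 000011110100001
-----------------
  000001000000000
Decimal: 2632 & 1953 = 512



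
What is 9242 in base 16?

Using repeated division by 16 (digits 10–15 are A–F):
9242 ÷ 16 = 577 remainder 10 (A)
577 ÷ 16 = 36 remainder 1
36 ÷ 16 = 2 remainder 4
2 ÷ 16 = 0 remainder 2
Reading remainders bottom to top: 241A



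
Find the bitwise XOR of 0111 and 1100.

XOR: 1 when bits differ
  0111
^ 1100
------
  1011
Decimal: 7 ^ 12 = 11



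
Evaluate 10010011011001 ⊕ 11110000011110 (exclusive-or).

XOR: 1 when bits differ
  10010011011001
^ 11110000011110
----------------
  01100011000111
Decimal: 9433 ^ 15390 = 6343



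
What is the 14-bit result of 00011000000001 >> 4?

Original: 00011000000001 (decimal 1537)
Shift right by 4 positions
Drop the 4 low bits; fill with zeros on the left
Result: 00000001100000 (decimal 96)
Equivalent: 1537 >> 4 = 1537 ÷ 2^4 = 96



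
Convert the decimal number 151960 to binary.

Using repeated division by 2:
151960 ÷ 2 = 75980 remainder 0
75980 ÷ 2 = 37990 remainder 0
37990 ÷ 2 = 18995 remainder 0
18995 ÷ 2 = 9497 remainder 1
9497 ÷ 2 = 4748 remainder 1
4748 ÷ 2 = 2374 remainder 0
2374 ÷ 2 = 1187 remainder 0
1187 ÷ 2 = 593 remainder 1
593 ÷ 2 = 296 remainder 1
296 ÷ 2 = 148 remainder 0
148 ÷ 2 = 74 remainder 0
74 ÷ 2 = 37 remainder 0
37 ÷ 2 = 18 remainder 1
18 ÷ 2 = 9 remainder 0
9 ÷ 2 = 4 remainder 1
4 ÷ 2 = 2 remainder 0
2 ÷ 2 = 1 remainder 0
1 ÷ 2 = 0 remainder 1
Reading remainders bottom to top: 100101000110011000



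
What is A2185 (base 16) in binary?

Convert each hex digit to 4 bits:
  A = 1010
  2 = 0010
  1 = 0001
  8 = 1000
  5 = 0101
Concatenate: 10100010000110000101



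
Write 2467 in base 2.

Using repeated division by 2:
2467 ÷ 2 = 1233 remainder 1
1233 ÷ 2 = 616 remainder 1
616 ÷ 2 = 308 remainder 0
308 ÷ 2 = 154 remainder 0
154 ÷ 2 = 77 remainder 0
77 ÷ 2 = 38 remainder 1
38 ÷ 2 = 19 remainder 0
19 ÷ 2 = 9 remainder 1
9 ÷ 2 = 4 remainder 1
4 ÷ 2 = 2 remainder 0
2 ÷ 2 = 1 remainder 0
1 ÷ 2 = 0 remainder 1
Reading remainders bottom to top: 100110100011



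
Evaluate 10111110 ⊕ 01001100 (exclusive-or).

XOR: 1 when bits differ
  10111110
^ 01001100
----------
  11110010
Decimal: 190 ^ 76 = 242



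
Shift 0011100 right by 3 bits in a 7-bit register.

Original: 0011100 (decimal 28)
Shift right by 3 positions
Drop the 3 low bits; fill with zeros on the left
Result: 0000011 (decimal 3)
Equivalent: 28 >> 3 = 28 ÷ 2^3 = 3



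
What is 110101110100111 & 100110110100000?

AND: 1 only when both bits are 1
  110101110100111
& 100110110100000
-----------------
  100100110100000
Decimal: 27559 & 19872 = 18848



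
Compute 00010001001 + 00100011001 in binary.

Add column by column from the right: bit + bit + carry-in; write the sum mod 2, carry 1 when the sum is 2 or 3.
carry:  00000110010
        00010001001
+       00100011001
-------------------
       000110100010
(the carry out of the leftmost column, 0, becomes the leading bit)
Decimal check:
  00010001001 = 128 + 8 + 1 = 137
  00100011001 = 256 + 16 + 8 + 1 = 281
  137 + 281 = 418, and 000110100010 = 256 + 128 + 32 + 2 = 418 ✓



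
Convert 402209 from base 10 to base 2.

Using repeated division by 2:
402209 ÷ 2 = 201104 remainder 1
201104 ÷ 2 = 100552 remainder 0
100552 ÷ 2 = 50276 remainder 0
50276 ÷ 2 = 25138 remainder 0
25138 ÷ 2 = 12569 remainder 0
12569 ÷ 2 = 6284 remainder 1
6284 ÷ 2 = 3142 remainder 0
3142 ÷ 2 = 1571 remainder 0
1571 ÷ 2 = 785 remainder 1
785 ÷ 2 = 392 remainder 1
392 ÷ 2 = 196 remainder 0
196 ÷ 2 = 98 remainder 0
98 ÷ 2 = 49 remainder 0
49 ÷ 2 = 24 remainder 1
24 ÷ 2 = 12 remainder 0
12 ÷ 2 = 6 remainder 0
6 ÷ 2 = 3 remainder 0
3 ÷ 2 = 1 remainder 1
1 ÷ 2 = 0 remainder 1
Reading remainders bottom to top: 1100010001100100001



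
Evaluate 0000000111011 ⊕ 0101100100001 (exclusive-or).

XOR: 1 when bits differ
  0000000111011
^ 0101100100001
---------------
  0101100011010
Decimal: 59 ^ 2849 = 2842



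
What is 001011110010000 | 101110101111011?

OR: 1 when either bit is 1
  001011110010000
| 101110101111011
-----------------
  101111111111011
Decimal: 6032 | 23931 = 24571



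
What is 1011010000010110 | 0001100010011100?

OR: 1 when either bit is 1
  1011010000010110
| 0001100010011100
------------------
  1011110010011110
Decimal: 46102 | 6300 = 48286



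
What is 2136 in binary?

Using repeated division by 2:
2136 ÷ 2 = 1068 remainder 0
1068 ÷ 2 = 534 remainder 0
534 ÷ 2 = 267 remainder 0
267 ÷ 2 = 133 remainder 1
133 ÷ 2 = 66 remainder 1
66 ÷ 2 = 33 remainder 0
33 ÷ 2 = 16 remainder 1
16 ÷ 2 = 8 remainder 0
8 ÷ 2 = 4 remainder 0
4 ÷ 2 = 2 remainder 0
2 ÷ 2 = 1 remainder 0
1 ÷ 2 = 0 remainder 1
Reading remainders bottom to top: 100001011000



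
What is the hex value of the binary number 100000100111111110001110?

Group into 4-bit nibbles from right:
  1000 = 8
  0010 = 2
  0111 = 7
  1111 = F
  1000 = 8
  1110 = E
Result: 827F8E



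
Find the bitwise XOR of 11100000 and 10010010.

XOR: 1 when bits differ
  11100000
^ 10010010
----------
  01110010
Decimal: 224 ^ 146 = 114



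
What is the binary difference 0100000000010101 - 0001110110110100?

Method 1 - Direct subtraction (column by column from the right: bit − bit − borrow-in; if negative, add 2 and borrow 1 from the next column):
borrow: 0111111111000000
        0100000000010101
-       0001110110110100
------------------------
        0010001001100001

Method 2 - Add two's complement:
Two's complement of 0001110110110100: invert → 1110001001001011, add 1 → 1110001001001100
  0100000000010101
+ 1110001001001100
------------------
 10010001001100001  (end carry out of the top bit = 1)
Discarding the end carry: 0010001001100001
Decimal check:
  0100000000010101 = 16384 + 16 + 4 + 1 = 16405
  0001110110110100 = 4096 + 2048 + 1024 + 256 + 128 + 32 + 16 + 4 = 7604
  16405 - 7604 = 8801, and 0010001001100001 = 8192 + 512 + 64 + 32 + 1 = 8801 ✓



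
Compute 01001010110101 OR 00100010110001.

OR: 1 when either bit is 1
  01001010110101
| 00100010110001
----------------
  01101010110101
Decimal: 4789 | 2225 = 6837



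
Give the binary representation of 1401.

Using repeated division by 2:
1401 ÷ 2 = 700 remainder 1
700 ÷ 2 = 350 remainder 0
350 ÷ 2 = 175 remainder 0
175 ÷ 2 = 87 remainder 1
87 ÷ 2 = 43 remainder 1
43 ÷ 2 = 21 remainder 1
21 ÷ 2 = 10 remainder 1
10 ÷ 2 = 5 remainder 0
5 ÷ 2 = 2 remainder 1
2 ÷ 2 = 1 remainder 0
1 ÷ 2 = 0 remainder 1
Reading remainders bottom to top: 10101111001



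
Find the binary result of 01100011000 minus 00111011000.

Method 1 - Direct subtraction (column by column from the right: bit − bit − borrow-in; if negative, add 2 and borrow 1 from the next column):
borrow: 01110000000
        01100011000
-       00111011000
-------------------
        00101000000

Method 2 - Add two's complement:
Two's complement of 00111011000: invert → 11000100111, add 1 → 11000101000
  01100011000
+ 11000101000
-------------
 100101000000  (end carry out of the top bit = 1)
Discarding the end carry: 00101000000
Decimal check:
  01100011000 = 512 + 256 + 16 + 8 = 792
  00111011000 = 256 + 128 + 64 + 16 + 8 = 472
  792 - 472 = 320, and 00101000000 = 256 + 64 = 320 ✓



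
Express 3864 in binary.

Using repeated division by 2:
3864 ÷ 2 = 1932 remainder 0
1932 ÷ 2 = 966 remainder 0
966 ÷ 2 = 483 remainder 0
483 ÷ 2 = 241 remainder 1
241 ÷ 2 = 120 remainder 1
120 ÷ 2 = 60 remainder 0
60 ÷ 2 = 30 remainder 0
30 ÷ 2 = 15 remainder 0
15 ÷ 2 = 7 remainder 1
7 ÷ 2 = 3 remainder 1
3 ÷ 2 = 1 remainder 1
1 ÷ 2 = 0 remainder 1
Reading remainders bottom to top: 111100011000



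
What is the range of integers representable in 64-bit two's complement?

For 64-bit two's complement:
Minimum: -2^63 = -9223372036854775808
Maximum: 2^63 - 1 = 9223372036854775807



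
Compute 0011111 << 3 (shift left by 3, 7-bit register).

Original: 0011111 (decimal 31)
Shift left by 3 positions
Append 3 zeros on the right and drop the 3 high bits that overflow the 7-bit width
Result: 1111000 (decimal 120)
Equivalent: 31 << 3 = 31 × 2^3 = 248, truncated to 7 bits = 120



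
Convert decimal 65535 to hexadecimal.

Using repeated division by 16 (digits 10–15 are A–F):
65535 ÷ 16 = 4095 remainder 15 (F)
4095 ÷ 16 = 255 remainder 15 (F)
255 ÷ 16 = 15 remainder 15 (F)
15 ÷ 16 = 0 remainder 15 (F)
Reading remainders bottom to top: FFFF



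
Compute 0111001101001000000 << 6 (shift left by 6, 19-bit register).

Original: 0111001101001000000 (decimal 236096)
Shift left by 6 positions
Append 6 zeros on the right and drop the 6 high bits that overflow the 19-bit width
Result: 1101001000000000000 (decimal 430080)
Equivalent: 236096 << 6 = 236096 × 2^6 = 15110144, truncated to 19 bits = 430080



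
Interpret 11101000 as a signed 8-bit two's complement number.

Binary: 11101000
Sign bit: 1 (negative)
Invert: 00010111
Add 1:  00011000
Magnitude: 00011000 = 16 + 8 = 24
Value: -24



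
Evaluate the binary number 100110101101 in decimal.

Sum of powers of 2 for each 1-bit:
2^0 + 2^2 + 2^3 + 2^5 + 2^7 + 2^8 + 2^11
= 1 + 4 + 8 + 32 + 128 + 256 + 2048
= 2477



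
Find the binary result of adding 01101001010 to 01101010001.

Add column by column from the right: bit + bit + carry-in; write the sum mod 2, carry 1 when the sum is 2 or 3.
carry:  11010000000
        01101001010
+       01101010001
-------------------
       011010011011
(the carry out of the leftmost column, 0, becomes the leading bit)
Decimal check:
  01101001010 = 512 + 256 + 64 + 8 + 2 = 842
  01101010001 = 512 + 256 + 64 + 16 + 1 = 849
  842 + 849 = 1691, and 011010011011 = 1024 + 512 + 128 + 16 + 8 + 2 + 1 = 1691 ✓



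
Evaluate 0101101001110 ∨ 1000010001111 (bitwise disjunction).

OR: 1 when either bit is 1
  0101101001110
| 1000010001111
---------------
  1101111001111
Decimal: 2894 | 4239 = 7119



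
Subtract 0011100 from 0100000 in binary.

Method 1 - Direct subtraction (column by column from the right: bit − bit − borrow-in; if negative, add 2 and borrow 1 from the next column):
borrow: 0111000
        0100000
-       0011100
---------------
        0000100

Method 2 - Add two's complement:
Two's complement of 0011100: invert → 1100011, add 1 → 1100100
  0100000
+ 1100100
---------
 10000100  (end carry out of the top bit = 1)
Discarding the end carry: 0000100
Decimal check:
  0100000 = 32
  0011100 = 16 + 8 + 4 = 28
  32 - 28 = 4, and 0000100 = 4 ✓



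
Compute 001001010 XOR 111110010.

XOR: 1 when bits differ
  001001010
^ 111110010
-----------
  110111000
Decimal: 74 ^ 498 = 440



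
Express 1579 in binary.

Using repeated division by 2:
1579 ÷ 2 = 789 remainder 1
789 ÷ 2 = 394 remainder 1
394 ÷ 2 = 197 remainder 0
197 ÷ 2 = 98 remainder 1
98 ÷ 2 = 49 remainder 0
49 ÷ 2 = 24 remainder 1
24 ÷ 2 = 12 remainder 0
12 ÷ 2 = 6 remainder 0
6 ÷ 2 = 3 remainder 0
3 ÷ 2 = 1 remainder 1
1 ÷ 2 = 0 remainder 1
Reading remainders bottom to top: 11000101011



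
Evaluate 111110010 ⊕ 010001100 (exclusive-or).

XOR: 1 when bits differ
  111110010
^ 010001100
-----------
  101111110
Decimal: 498 ^ 140 = 382



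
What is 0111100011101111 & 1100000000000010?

AND: 1 only when both bits are 1
  0111100011101111
& 1100000000000010
------------------
  0100000000000010
Decimal: 30959 & 49154 = 16386



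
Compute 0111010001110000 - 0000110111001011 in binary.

Method 1 - Direct subtraction (column by column from the right: bit − bit − borrow-in; if negative, add 2 and borrow 1 from the next column):
borrow: 0001111100011110
        0111010001110000
-       0000110111001011
------------------------
        0110011010100101

Method 2 - Add two's complement:
Two's complement of 0000110111001011: invert → 1111001000110100, add 1 → 1111001000110101
  0111010001110000
+ 1111001000110101
------------------
 10110011010100101  (end carry out of the top bit = 1)
Discarding the end carry: 0110011010100101
Decimal check:
  0111010001110000 = 16384 + 8192 + 4096 + 1024 + 64 + 32 + 16 = 29808
  0000110111001011 = 2048 + 1024 + 256 + 128 + 64 + 8 + 2 + 1 = 3531
  29808 - 3531 = 26277, and 0110011010100101 = 16384 + 8192 + 1024 + 512 + 128 + 32 + 4 + 1 = 26277 ✓



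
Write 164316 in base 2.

Using repeated division by 2:
164316 ÷ 2 = 82158 remainder 0
82158 ÷ 2 = 41079 remainder 0
41079 ÷ 2 = 20539 remainder 1
20539 ÷ 2 = 10269 remainder 1
10269 ÷ 2 = 5134 remainder 1
5134 ÷ 2 = 2567 remainder 0
2567 ÷ 2 = 1283 remainder 1
1283 ÷ 2 = 641 remainder 1
641 ÷ 2 = 320 remainder 1
320 ÷ 2 = 160 remainder 0
160 ÷ 2 = 80 remainder 0
80 ÷ 2 = 40 remainder 0
40 ÷ 2 = 20 remainder 0
20 ÷ 2 = 10 remainder 0
10 ÷ 2 = 5 remainder 0
5 ÷ 2 = 2 remainder 1
2 ÷ 2 = 1 remainder 0
1 ÷ 2 = 0 remainder 1
Reading remainders bottom to top: 101000000111011100



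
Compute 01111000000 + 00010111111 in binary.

Add column by column from the right: bit + bit + carry-in; write the sum mod 2, carry 1 when the sum is 2 or 3.
carry:  11100000000
        01111000000
+       00010111111
-------------------
       010001111111
(the carry out of the leftmost column, 0, becomes the leading bit)
Decimal check:
  01111000000 = 512 + 256 + 128 + 64 = 960
  00010111111 = 128 + 32 + 16 + 8 + 4 + 2 + 1 = 191
  960 + 191 = 1151, and 010001111111 = 1024 + 64 + 32 + 16 + 8 + 4 + 2 + 1 = 1151 ✓



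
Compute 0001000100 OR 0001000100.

OR: 1 when either bit is 1
  0001000100
| 0001000100
------------
  0001000100
Decimal: 68 | 68 = 68



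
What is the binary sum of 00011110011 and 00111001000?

Add column by column from the right: bit + bit + carry-in; write the sum mod 2, carry 1 when the sum is 2 or 3.
carry:  01110000000
        00011110011
+       00111001000
-------------------
       001010111011
(the carry out of the leftmost column, 0, becomes the leading bit)
Decimal check:
  00011110011 = 128 + 64 + 32 + 16 + 2 + 1 = 243
  00111001000 = 256 + 128 + 64 + 8 = 456
  243 + 456 = 699, and 001010111011 = 512 + 128 + 32 + 16 + 8 + 2 + 1 = 699 ✓



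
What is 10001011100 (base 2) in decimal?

Sum of powers of 2 for each 1-bit:
2^2 + 2^3 + 2^4 + 2^6 + 2^10
= 4 + 8 + 16 + 64 + 1024
= 1116



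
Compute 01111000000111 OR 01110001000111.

OR: 1 when either bit is 1
  01111000000111
| 01110001000111
----------------
  01111001000111
Decimal: 7687 | 7239 = 7751



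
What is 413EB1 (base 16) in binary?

Convert each hex digit to 4 bits:
  4 = 0100
  1 = 0001
  3 = 0011
  E = 1110
  B = 1011
  1 = 0001
Concatenate: 010000010011111010110001



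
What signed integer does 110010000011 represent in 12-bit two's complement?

Binary: 110010000011
Sign bit: 1 (negative)
Invert: 001101111100
Add 1:  001101111101
Magnitude: 001101111101 = 512 + 256 + 64 + 32 + 16 + 8 + 4 + 1 = 893
Value: -893



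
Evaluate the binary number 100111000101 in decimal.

Sum of powers of 2 for each 1-bit:
2^0 + 2^2 + 2^6 + 2^7 + 2^8 + 2^11
= 1 + 4 + 64 + 128 + 256 + 2048
= 2501



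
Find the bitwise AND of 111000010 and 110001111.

AND: 1 only when both bits are 1
  111000010
& 110001111
-----------
  110000010
Decimal: 450 & 399 = 386



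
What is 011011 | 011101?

OR: 1 when either bit is 1
  011011
| 011101
--------
  011111
Decimal: 27 | 29 = 31



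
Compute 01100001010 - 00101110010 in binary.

Method 1 - Direct subtraction (column by column from the right: bit − bit − borrow-in; if negative, add 2 and borrow 1 from the next column):
borrow: 01111100000
        01100001010
-       00101110010
-------------------
        00110011000

Method 2 - Add two's complement:
Two's complement of 00101110010: invert → 11010001101, add 1 → 11010001110
  01100001010
+ 11010001110
-------------
 100110011000  (end carry out of the top bit = 1)
Discarding the end carry: 00110011000
Decimal check:
  01100001010 = 512 + 256 + 8 + 2 = 778
  00101110010 = 256 + 64 + 32 + 16 + 2 = 370
  778 - 370 = 408, and 00110011000 = 256 + 128 + 16 + 8 = 408 ✓

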